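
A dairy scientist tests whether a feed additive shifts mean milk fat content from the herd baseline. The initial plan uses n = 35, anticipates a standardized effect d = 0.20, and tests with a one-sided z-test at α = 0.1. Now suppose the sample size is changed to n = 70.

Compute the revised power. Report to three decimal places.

Power ≈ 0.652

With n = 70: δ = d·√n = 0.20 × √70 = 1.6733. Critical value z_{0.1} = 1.282.
Revised power = Φ(δ − 1.282) = Φ(0.392) = 0.6524.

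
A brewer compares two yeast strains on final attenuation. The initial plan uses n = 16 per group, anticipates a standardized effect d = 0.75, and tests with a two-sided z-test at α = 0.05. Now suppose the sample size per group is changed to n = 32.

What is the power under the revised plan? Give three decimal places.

With n = 32 per group: δ = d·√(n/2) = 0.75 × √(32/2) = 3.0000. Critical value z_{0.025} = 1.960.
Revised power = Φ(δ − 1.960) + Φ(−δ − 1.960) = Φ(1.040) + Φ(-4.960) = 0.8508 + 0.0000 = 0.8508.

Power ≈ 0.851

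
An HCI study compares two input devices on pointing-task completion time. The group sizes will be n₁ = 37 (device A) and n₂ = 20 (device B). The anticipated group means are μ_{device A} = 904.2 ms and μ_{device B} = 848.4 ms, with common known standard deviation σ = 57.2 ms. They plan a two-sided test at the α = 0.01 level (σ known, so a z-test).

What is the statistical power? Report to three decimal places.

Power ≈ 0.826

Standardized effect: d = |μ_{device A} − μ_{device B}| / σ = |904.2 − 848.4| / 57.2 = 0.9755
Noncentrality parameter: δ = d / √(1/n₁ + 1/n₂) = 0.9755 / √(1/37 + 1/20) = 3.5149
Critical value for a two-sided test at α = 0.01: z_{α/2} = 2.576.
Power = Φ(δ − 2.576) + Φ(−δ − 2.576) = Φ(0.939) + Φ(-6.091) = 0.8262 + 0.0000 = 0.8262.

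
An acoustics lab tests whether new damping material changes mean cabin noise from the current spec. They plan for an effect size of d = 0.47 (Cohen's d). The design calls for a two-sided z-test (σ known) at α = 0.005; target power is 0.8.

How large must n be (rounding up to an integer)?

For power 0.8 need Φ(δ − z_{0.0025}) = 0.8, so δ = z_{0.0025} + z_{0.20} = 2.807 + 0.842 = 3.649.
(For δ > 0 the lower-tail rejection region contributes negligibly to power, so the one-term inversion is standard.)
δ = d·√n ⇒ n = (δ/d)² = (3.649 / 0.47)² = 60.27.
Rounding up, n = 61.

n = 61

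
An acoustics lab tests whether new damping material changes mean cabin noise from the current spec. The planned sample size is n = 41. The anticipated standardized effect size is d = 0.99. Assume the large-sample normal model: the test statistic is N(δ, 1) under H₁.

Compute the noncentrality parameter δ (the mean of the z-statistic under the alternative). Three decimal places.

The noncentrality parameter scales effect size by the design's sample-size factor: δ = d·√n = 0.99 × √41 = 6.3391

δ ≈ 6.339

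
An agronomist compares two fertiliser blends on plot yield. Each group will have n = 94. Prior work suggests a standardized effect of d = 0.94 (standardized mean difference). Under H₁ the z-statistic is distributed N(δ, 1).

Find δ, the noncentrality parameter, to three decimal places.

δ ≈ 6.444

The noncentrality parameter scales effect size by the design's sample-size factor: δ = d·√(n/2) = 0.94 × √(94/2) = 6.4443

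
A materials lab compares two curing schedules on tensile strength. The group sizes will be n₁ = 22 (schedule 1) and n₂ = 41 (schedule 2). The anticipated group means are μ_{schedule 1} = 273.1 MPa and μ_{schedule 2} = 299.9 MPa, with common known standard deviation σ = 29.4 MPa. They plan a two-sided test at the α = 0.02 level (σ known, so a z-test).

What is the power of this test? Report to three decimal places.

Standardized effect: d = |μ_{schedule 1} − μ_{schedule 2}| / σ = |273.1 − 299.9| / 29.4 = 0.9116
Noncentrality parameter: δ = d / √(1/n₁ + 1/n₂) = 0.9116 / √(1/22 + 1/41) = 3.4492
Two-sided α = 0.02 → critical value z_{0.01} = 2.326.
Power = Φ(δ − 2.326) + Φ(−δ − 2.326) = Φ(1.123) + Φ(-5.776) = 0.8693 + 0.0000 = 0.8693.

Power ≈ 0.869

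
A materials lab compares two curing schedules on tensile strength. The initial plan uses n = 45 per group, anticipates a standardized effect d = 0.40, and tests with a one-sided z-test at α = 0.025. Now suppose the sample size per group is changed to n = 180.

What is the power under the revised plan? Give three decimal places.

With n = 180 per group: δ = d·√(n/2) = 0.40 × √(180/2) = 3.7947. Critical value z_{0.025} = 1.960.
Revised power = Φ(δ − 1.960) = Φ(1.835) = 0.9667.

Power ≈ 0.967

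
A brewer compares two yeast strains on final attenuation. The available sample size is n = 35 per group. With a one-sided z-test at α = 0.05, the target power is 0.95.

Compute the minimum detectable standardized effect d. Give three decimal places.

d ≈ 0.786

Required noncentrality: δ = z_{0.05} + z_{0.05} = 1.645 + 1.645 = 3.290.
δ = d·√(n/2) ⇒ d = δ/√(n/2) = 3.290/√(35/2) = 0.7864.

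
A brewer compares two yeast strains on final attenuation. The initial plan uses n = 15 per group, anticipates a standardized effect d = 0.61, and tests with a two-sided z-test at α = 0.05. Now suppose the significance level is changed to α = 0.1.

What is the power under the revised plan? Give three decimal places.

δ = d·√(n/2) = 0.61 × √(15/2) = 1.6706 (unchanged). New critical value: z_{0.05} = 1.645.
Revised power = Φ(δ − 1.645) + Φ(−δ − 1.645) = Φ(0.026) + Φ(-3.315) = 0.5103 + 0.0005 = 0.5107.

Power ≈ 0.511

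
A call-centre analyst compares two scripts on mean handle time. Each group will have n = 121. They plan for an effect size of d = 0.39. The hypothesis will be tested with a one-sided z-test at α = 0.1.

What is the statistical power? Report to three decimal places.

Noncentrality parameter: δ = d·√(n/2) = 0.39 × √(121/2) = 3.0335
Critical value for a one-sided test at α = 0.1: z_α = 1.282.
Power = Φ(δ − 1.282) = Φ(1.752) = 0.9601.

Power ≈ 0.960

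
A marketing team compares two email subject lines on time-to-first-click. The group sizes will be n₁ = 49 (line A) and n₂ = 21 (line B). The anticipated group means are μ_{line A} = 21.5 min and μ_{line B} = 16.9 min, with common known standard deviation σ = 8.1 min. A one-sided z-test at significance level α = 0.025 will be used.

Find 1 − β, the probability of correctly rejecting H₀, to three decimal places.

Standardized effect: d = |μ_{line A} − μ_{line B}| / σ = |21.5 − 16.9| / 8.1 = 0.5679
Noncentrality parameter: δ = d / √(1/n₁ + 1/n₂) = 0.5679 / √(1/49 + 1/21) = 2.1774
Critical value for a one-sided test at α = 0.025: z_α = 1.960.
Power = Φ(δ − 1.960) = Φ(0.217) = 0.5861.

Power ≈ 0.586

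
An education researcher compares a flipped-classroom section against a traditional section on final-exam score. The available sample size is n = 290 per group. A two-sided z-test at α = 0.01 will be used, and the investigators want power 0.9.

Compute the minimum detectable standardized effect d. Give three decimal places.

Required noncentrality: δ = z_{0.005} + z_{0.10} = 2.576 + 1.282 = 3.857.
(Lower-tail contribution to power is negligible for δ > 0.)
δ = d·√(n/2) ⇒ d = δ/√(n/2) = 3.857/√(290/2) = 0.3203.

d ≈ 0.320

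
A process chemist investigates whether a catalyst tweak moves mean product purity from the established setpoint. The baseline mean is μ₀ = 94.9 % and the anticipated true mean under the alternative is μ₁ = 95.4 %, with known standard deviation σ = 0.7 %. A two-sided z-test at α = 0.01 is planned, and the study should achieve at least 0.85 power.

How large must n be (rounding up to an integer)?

n = 26

Standardized effect: d = |μ₁ − μ₀| / σ = |95.4 − 94.9| / 0.7 = 0.7143
Set Φ(δ − 2.576) = 0.85; then δ − 2.576 = Φ⁻¹(0.85) = 1.036, giving δ = 3.612.
(The Φ(−δ − z_{α/2}) term is vanishingly small for δ > 0 and is dropped in the standard sample-size formula.)
δ = d·√n ⇒ n = (δ/d)² = (3.612 / 0.7143)² = 25.57.
Round up to the next whole unit.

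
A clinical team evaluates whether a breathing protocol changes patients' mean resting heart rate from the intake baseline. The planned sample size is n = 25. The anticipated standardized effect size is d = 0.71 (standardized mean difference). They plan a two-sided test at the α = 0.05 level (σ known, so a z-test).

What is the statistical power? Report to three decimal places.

Power ≈ 0.944

Noncentrality parameter: δ = d·√n = 0.71 × √25 = 3.5500
Two-sided α = 0.05 → critical value z_{0.025} = 1.960.
Power = Φ(δ − 1.960) + Φ(−δ − 1.960) = Φ(1.590) + Φ(-5.510) = 0.9441 + 0.0000 = 0.9441.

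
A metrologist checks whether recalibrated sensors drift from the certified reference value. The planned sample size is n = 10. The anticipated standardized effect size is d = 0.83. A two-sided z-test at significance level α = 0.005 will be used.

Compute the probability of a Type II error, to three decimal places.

Noncentrality parameter: δ = d·√n = 0.83 × √10 = 2.6247
Critical value for a two-sided test at α = 0.005: z_{α/2} = 2.807.
Power = Φ(δ − 2.807) + Φ(−δ − 2.807) = Φ(-0.182) + Φ(-5.432) = 0.4277 + 0.0000 = 0.4277.
Type II error: β = 1 − power = 1 − 0.4277 = 0.5723.

β ≈ 0.572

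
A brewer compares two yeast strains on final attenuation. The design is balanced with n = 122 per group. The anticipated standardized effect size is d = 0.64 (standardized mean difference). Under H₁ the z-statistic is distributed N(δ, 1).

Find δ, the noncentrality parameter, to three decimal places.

δ = d·√(n/2) = 0.64 × √(122/2) = 4.9986

δ ≈ 4.999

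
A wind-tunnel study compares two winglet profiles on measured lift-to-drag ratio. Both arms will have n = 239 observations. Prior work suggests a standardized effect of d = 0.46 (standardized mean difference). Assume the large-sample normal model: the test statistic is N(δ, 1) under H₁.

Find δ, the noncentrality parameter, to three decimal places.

The noncentrality parameter scales effect size by the design's sample-size factor: δ = d·√(n/2) = 0.46 × √(239/2) = 5.0285

δ ≈ 5.029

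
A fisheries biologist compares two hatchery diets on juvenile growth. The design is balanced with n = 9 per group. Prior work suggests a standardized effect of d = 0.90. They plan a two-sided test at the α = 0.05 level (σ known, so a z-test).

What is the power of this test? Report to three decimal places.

Noncentrality parameter: δ = d·√(n/2) = 0.90 × √(9/2) = 1.9092
Two-sided α = 0.05 → critical value z_{0.025} = 1.960.
Power = Φ(δ − 1.960) + Φ(−δ − 1.960) = Φ(-0.051) + Φ(-3.869) = 0.4798 + 0.0001 = 0.4798.

Power ≈ 0.480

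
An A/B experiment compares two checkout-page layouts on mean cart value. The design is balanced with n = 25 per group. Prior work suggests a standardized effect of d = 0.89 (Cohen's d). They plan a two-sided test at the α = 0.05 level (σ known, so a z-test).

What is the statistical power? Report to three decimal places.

Power ≈ 0.882

Noncentrality parameter: δ = d·√(n/2) = 0.89 × √(25/2) = 3.1466
Critical value for a two-sided test at α = 0.05: z_{α/2} = 1.960.
Power = Φ(δ − 1.960) + Φ(−δ − 1.960) = Φ(1.187) + Φ(-5.107) = 0.8823 + 0.0000 = 0.8823.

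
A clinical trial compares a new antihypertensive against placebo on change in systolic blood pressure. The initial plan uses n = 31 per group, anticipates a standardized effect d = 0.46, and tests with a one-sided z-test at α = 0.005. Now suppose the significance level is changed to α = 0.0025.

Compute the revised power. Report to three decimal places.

Power ≈ 0.160

δ = d·√(n/2) = 0.46 × √(31/2) = 1.8110 (unchanged). New critical value: z_{0.0025} = 2.807.
Revised power = P(Z > 2.807 − δ) = Φ(-0.996) = 0.1596.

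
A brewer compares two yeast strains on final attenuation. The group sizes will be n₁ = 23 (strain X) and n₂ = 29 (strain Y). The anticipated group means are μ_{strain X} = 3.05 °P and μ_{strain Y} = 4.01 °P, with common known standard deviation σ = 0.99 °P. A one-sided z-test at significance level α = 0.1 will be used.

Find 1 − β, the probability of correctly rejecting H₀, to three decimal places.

Standardized effect: d = |μ_{strain X} − μ_{strain Y}| / σ = |3.05 − 4.01| / 0.99 = 0.9697
Noncentrality parameter: δ = d / √(1/n₁ + 1/n₂) = 0.9697 / √(1/23 + 1/29) = 3.4729
Critical value for a one-sided test at α = 0.1: z_α = 1.282.
Power = P(Z > 1.282 − δ) = Φ(2.191) = 0.9858.

Power ≈ 0.986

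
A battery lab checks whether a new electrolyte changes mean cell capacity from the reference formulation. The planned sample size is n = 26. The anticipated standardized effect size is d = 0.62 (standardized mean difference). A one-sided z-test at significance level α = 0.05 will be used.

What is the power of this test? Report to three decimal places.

Power ≈ 0.935

Noncentrality parameter: δ = d·√n = 0.62 × √26 = 3.1614
Critical value for a one-sided test at α = 0.05: z_α = 1.645.
Power = P(Z > 1.645 − δ) = Φ(1.517) = 0.9353.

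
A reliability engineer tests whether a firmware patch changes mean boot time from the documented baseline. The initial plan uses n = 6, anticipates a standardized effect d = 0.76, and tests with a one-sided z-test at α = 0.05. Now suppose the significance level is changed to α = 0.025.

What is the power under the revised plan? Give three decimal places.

δ = d·√n = 0.76 × √6 = 1.8616 (unchanged). New critical value: z_{0.025} = 1.960.
Revised power = P(Z > 1.960 − δ) = Φ(-0.098) = 0.4608.

Power ≈ 0.461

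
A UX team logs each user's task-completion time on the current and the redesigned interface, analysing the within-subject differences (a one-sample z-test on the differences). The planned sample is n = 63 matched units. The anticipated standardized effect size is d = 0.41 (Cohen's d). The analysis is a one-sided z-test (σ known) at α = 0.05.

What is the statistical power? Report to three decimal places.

Power ≈ 0.946

Noncentrality parameter: δ = d·√n = 0.41 × √63 = 3.2543
One-sided α = 0.05 → critical value z_{0.05} = 1.645.
Power = Φ(δ − 1.645) = Φ(1.609) = 0.9462.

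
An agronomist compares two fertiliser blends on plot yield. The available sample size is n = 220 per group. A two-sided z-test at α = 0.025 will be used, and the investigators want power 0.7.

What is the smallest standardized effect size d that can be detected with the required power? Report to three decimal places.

Required noncentrality: δ = z_{0.0125} + z_{0.30} = 2.241 + 0.524 = 2.766.
(Lower-tail contribution to power is negligible for δ > 0.)
δ = d·√(n/2) ⇒ d = δ/√(n/2) = 2.766/√(220/2) = 0.2637.

d ≈ 0.264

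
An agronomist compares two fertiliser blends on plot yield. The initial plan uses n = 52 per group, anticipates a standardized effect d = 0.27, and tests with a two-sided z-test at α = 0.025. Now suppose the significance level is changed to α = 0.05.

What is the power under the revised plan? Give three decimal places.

Power ≈ 0.280

δ = d·√(n/2) = 0.27 × √(52/2) = 1.3767 (unchanged). New critical value: z_{0.025} = 1.960.
Revised power = Φ(δ − 1.960) + Φ(−δ − 1.960) = Φ(-0.583) + Φ(-3.337) = 0.2799 + 0.0004 = 0.2803.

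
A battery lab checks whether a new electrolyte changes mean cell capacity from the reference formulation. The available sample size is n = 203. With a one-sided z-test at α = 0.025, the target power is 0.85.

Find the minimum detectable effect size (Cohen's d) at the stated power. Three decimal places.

Need Φ(δ − 1.960) = 0.85, so δ = 1.960 + 1.036 = 2.996.
δ = d·√n ⇒ d = δ/√n = 2.996/√203 = 0.2103.

d ≈ 0.210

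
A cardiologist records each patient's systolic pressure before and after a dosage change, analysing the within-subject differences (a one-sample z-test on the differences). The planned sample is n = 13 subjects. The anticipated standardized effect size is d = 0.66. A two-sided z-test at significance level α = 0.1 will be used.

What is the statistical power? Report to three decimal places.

Power ≈ 0.769

Noncentrality parameter: δ = d·√n = 0.66 × √13 = 2.3797
Critical value for a two-sided test at α = 0.1: z_{α/2} = 1.645.
Power = Φ(δ − 1.645) + Φ(−δ − 1.645) = Φ(0.735) + Φ(-4.025) = 0.7688 + 0.0000 = 0.7688.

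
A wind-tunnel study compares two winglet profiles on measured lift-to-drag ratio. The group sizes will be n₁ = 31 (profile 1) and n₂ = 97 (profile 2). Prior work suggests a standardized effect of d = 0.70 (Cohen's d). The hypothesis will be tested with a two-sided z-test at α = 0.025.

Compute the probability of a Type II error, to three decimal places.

β ≈ 0.125

Noncentrality parameter: δ = d / √(1/n₁ + 1/n₂) = 0.70 / √(1/31 + 1/97) = 3.3928
Critical value for a two-sided test at α = 0.025: z_{α/2} = 2.241.
Power = Φ(δ − 2.241) + Φ(−δ − 2.241) = Φ(1.151) + Φ(-5.634) = 0.8752 + 0.0000 = 0.8752.
Type II error: β = 1 − power = 1 − 0.8752 = 0.1248.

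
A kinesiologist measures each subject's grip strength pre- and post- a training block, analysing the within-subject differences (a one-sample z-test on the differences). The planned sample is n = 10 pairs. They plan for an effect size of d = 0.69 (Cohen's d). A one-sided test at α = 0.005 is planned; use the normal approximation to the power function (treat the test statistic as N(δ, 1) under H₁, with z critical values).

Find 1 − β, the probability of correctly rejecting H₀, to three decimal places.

Noncentrality parameter: δ = d·√n = 0.69 × √10 = 2.1820
One-sided α = 0.005 → critical value z_{0.005} = 2.576.
Power = P(Z > 2.576 − δ) = Φ(-0.394) = 0.3468.

Power ≈ 0.347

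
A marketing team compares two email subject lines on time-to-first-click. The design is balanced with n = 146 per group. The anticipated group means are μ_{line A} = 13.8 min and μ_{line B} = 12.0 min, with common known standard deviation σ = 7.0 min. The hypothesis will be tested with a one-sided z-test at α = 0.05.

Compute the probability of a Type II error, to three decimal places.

Standardized effect: d = |μ_{line A} − μ_{line B}| / σ = |13.8 − 12.0| / 7.0 = 0.2571
Noncentrality parameter: δ = d·√(n/2) = 0.2571 × √(146/2) = 2.1970
Critical value for a one-sided test at α = 0.05: z_α = 1.645.
Power = P(Z > 1.645 − δ) = Φ(0.552) = 0.7096.
Type II error: β = 1 − power = 1 − 0.7096 = 0.2904.

β ≈ 0.290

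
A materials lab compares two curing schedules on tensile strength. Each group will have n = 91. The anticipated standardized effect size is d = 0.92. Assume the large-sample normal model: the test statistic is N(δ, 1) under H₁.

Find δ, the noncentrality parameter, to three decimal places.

δ ≈ 6.206

The noncentrality parameter scales effect size by the design's sample-size factor: δ = d·√(n/2) = 0.92 × √(91/2) = 6.2057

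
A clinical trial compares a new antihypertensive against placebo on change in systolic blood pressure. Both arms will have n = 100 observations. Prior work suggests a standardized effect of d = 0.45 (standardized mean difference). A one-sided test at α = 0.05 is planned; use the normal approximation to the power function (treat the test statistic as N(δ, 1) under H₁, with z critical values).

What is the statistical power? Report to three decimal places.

Power ≈ 0.938

Noncentrality parameter: δ = d·√(n/2) = 0.45 × √(100/2) = 3.1820
Critical value for a one-sided test at α = 0.05: z_α = 1.645.
Power = Φ(δ − 1.645) = Φ(1.537) = 0.9379.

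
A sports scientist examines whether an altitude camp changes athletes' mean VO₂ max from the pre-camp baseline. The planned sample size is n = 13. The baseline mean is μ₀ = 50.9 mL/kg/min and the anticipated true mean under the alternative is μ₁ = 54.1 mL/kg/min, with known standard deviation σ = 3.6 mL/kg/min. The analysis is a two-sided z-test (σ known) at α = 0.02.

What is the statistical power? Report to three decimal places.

Power ≈ 0.810

Standardized effect: d = |μ₁ − μ₀| / σ = |54.1 − 50.9| / 3.6 = 0.8889
Noncentrality parameter: δ = d·√n = 0.8889 × √13 = 3.2049
Two-sided α = 0.02 → critical value z_{0.01} = 2.326.
Power = Φ(δ − 2.326) + Φ(−δ − 2.326) = Φ(0.879) + Φ(-5.531) = 0.8102 + 0.0000 = 0.8102.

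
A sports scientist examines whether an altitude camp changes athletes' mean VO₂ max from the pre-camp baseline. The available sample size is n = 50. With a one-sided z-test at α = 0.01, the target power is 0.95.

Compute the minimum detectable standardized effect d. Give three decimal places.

d ≈ 0.562

Required noncentrality: δ = z_{0.01} + z_{0.05} = 2.326 + 1.645 = 3.971.
δ = d·√n ⇒ d = δ/√n = 3.971/√50 = 0.5616.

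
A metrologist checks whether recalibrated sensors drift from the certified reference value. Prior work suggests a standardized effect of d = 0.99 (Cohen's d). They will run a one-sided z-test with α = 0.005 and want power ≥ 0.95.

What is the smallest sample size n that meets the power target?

n = 19

Set Φ(δ − 2.576) = 0.95; then δ − 2.576 = Φ⁻¹(0.95) = 1.645, giving δ = 4.221.
δ = d·√n ⇒ n = (δ/d)² = (4.221 / 0.99)² = 18.18.
Rounding up, n = 19.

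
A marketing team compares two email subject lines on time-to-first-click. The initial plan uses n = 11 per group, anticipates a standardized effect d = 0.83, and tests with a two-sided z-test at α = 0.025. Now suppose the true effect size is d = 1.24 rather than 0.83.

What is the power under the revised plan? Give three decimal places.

Power ≈ 0.748

With d = 1.24: δ = d·√(n/2) = 1.24 × √(11/2) = 2.9081. Critical value z_{0.0125} = 2.241.
Revised power = Φ(δ − 2.241) + Φ(−δ − 2.241) = Φ(0.667) + Φ(-5.149) = 0.7475 + 0.0000 = 0.7475.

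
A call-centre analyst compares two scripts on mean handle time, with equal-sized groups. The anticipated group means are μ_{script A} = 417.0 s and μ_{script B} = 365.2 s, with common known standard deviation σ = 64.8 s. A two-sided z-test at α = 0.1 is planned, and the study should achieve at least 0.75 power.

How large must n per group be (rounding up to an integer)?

n = 17 per group

Standardized effect: d = |μ_{script A} − μ_{script B}| / σ = |417.0 − 365.2| / 64.8 = 0.7994
For power 0.75 need Φ(δ − z_{0.05}) = 0.75, so δ = z_{0.05} + z_{0.25} = 1.645 + 0.674 = 2.319.
(Ignoring the negligible lower-tail rejection probability gives the usual closed-form inversion.)
δ = d·√(n/2) ⇒ n = 2(δ/d)² = 2 × (2.319 / 0.7994)² = 16.84.
Round up to the next whole unit.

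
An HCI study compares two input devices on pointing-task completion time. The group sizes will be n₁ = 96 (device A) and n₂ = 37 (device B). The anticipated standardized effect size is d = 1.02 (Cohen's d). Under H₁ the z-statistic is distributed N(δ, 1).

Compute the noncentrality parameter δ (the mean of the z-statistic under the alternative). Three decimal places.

The noncentrality parameter scales effect size by the design's sample-size factor: δ = d / √(1/n₁ + 1/n₂) = 1.02 / √(1/96 + 1/37) = 5.2712

δ ≈ 5.271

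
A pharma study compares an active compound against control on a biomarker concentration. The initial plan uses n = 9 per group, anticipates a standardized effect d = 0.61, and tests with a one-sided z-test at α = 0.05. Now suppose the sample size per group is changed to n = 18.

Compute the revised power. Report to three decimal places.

With n = 18 per group: δ = d·√(n/2) = 0.61 × √(18/2) = 1.8300. Critical value z_{0.05} = 1.645.
Revised power = Φ(δ − 1.645) = Φ(0.185) = 0.5734.

Power ≈ 0.573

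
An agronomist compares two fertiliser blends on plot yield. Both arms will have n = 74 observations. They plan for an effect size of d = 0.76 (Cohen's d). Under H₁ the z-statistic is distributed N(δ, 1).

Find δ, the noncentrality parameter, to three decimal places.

δ ≈ 4.623

δ = d·√(n/2) = 0.76 × √(74/2) = 4.6229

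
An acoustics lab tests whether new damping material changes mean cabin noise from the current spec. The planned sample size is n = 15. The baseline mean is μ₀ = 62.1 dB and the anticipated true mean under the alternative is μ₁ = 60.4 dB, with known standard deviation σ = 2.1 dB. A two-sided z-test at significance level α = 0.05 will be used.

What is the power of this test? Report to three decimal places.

Power ≈ 0.880

Standardized effect: d = |μ₁ − μ₀| / σ = |60.4 − 62.1| / 2.1 = 0.8095
Noncentrality parameter: δ = d·√n = 0.8095 × √15 = 3.1353
Critical value for a two-sided test at α = 0.05: z_{α/2} = 1.960.
Power = Φ(δ − 1.960) + Φ(−δ − 1.960) = Φ(1.175) + Φ(-5.095) = 0.8801 + 0.0000 = 0.8801.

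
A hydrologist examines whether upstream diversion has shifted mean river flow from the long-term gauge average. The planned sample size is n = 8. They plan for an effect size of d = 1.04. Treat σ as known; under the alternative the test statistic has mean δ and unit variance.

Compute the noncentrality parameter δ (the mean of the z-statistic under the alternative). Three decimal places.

The noncentrality parameter scales effect size by the design's sample-size factor: δ = d·√n = 1.04 × √8 = 2.9416

δ ≈ 2.942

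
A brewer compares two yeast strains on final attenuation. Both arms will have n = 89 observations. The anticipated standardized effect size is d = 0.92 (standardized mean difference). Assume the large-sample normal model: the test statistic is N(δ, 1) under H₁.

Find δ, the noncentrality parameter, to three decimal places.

δ = d·√(n/2) = 0.92 × √(89/2) = 6.1372

δ ≈ 6.137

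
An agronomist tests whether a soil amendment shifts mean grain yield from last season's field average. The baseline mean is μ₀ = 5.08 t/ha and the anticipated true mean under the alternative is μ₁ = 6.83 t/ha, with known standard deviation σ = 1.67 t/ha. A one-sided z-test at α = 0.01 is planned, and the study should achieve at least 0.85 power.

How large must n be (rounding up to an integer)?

Standardized effect: d = |μ₁ − μ₀| / σ = |6.83 − 5.08| / 1.67 = 1.0479
For power 0.85 need Φ(δ − z_{0.01}) = 0.85, so δ = z_{0.01} + z_{0.15} = 2.326 + 1.036 = 3.363.
δ = d·√n ⇒ n = (δ/d)² = (3.363 / 1.0479)² = 10.30.
Rounding up, n = 11.

n = 11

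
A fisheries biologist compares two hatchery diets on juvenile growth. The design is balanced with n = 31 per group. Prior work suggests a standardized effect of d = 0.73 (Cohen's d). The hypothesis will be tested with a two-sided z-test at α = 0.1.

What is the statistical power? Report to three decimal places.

Noncentrality parameter: δ = d·√(n/2) = 0.73 × √(31/2) = 2.8740
Critical value for a two-sided test at α = 0.1: z_{α/2} = 1.645.
Power = Φ(δ − 1.645) + Φ(−δ − 1.645) = Φ(1.229) + Φ(-4.519) = 0.8905 + 0.0000 = 0.8905.

Power ≈ 0.890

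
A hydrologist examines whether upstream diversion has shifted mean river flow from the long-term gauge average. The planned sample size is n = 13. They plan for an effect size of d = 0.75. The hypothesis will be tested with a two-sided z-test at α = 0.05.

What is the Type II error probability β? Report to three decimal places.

Noncentrality parameter: λ = d·√n = 0.75 × √13 = 2.7042
Two-sided α = 0.05 → critical value z_{0.025} = 1.960.
Power = Φ(λ − 1.960) + Φ(−λ − 1.960) = Φ(0.744) + Φ(-4.664) = 0.7716 + 0.0000 = 0.7716.
Type II error: β = 1 − power = 1 − 0.7716 = 0.2284.

β ≈ 0.228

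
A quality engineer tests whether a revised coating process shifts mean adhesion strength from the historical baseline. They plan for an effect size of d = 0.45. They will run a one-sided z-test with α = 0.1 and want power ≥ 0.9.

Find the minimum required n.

n = 33

Set Φ(δ − 1.282) = 0.9; then δ − 1.282 = Φ⁻¹(0.9) = 1.282, giving δ = 2.563.
δ = d·√n ⇒ n = (δ/d)² = (2.563 / 0.45)² = 32.44.
Round up to the next whole unit.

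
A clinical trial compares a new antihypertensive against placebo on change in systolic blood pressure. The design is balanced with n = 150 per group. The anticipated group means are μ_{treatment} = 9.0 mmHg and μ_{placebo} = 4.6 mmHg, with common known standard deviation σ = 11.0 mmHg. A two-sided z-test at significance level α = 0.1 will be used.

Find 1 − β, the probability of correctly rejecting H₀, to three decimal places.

Standardized effect: d = |μ_{treatment} − μ_{placebo}| / σ = |9.0 − 4.6| / 11.0 = 0.4000
Noncentrality parameter: δ = d·√(n/2) = 0.4000 × √(150/2) = 3.4641
Critical value for a two-sided test at α = 0.1: z_{α/2} = 1.645.
Power = Φ(δ − 1.645) + Φ(−δ − 1.645) = Φ(1.819) + Φ(-5.109) = 0.9656 + 0.0000 = 0.9656.

Power ≈ 0.966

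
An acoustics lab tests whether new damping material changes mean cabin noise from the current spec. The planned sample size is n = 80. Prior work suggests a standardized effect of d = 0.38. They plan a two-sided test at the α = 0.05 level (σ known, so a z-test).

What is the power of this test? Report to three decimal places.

Noncentrality parameter: δ = d·√n = 0.38 × √80 = 3.3988
Two-sided α = 0.05 → critical value z_{0.025} = 1.960.
Power = Φ(δ − 1.960) + Φ(−δ − 1.960) = Φ(1.439) + Φ(-5.359) = 0.9249 + 0.0000 = 0.9249.

Power ≈ 0.925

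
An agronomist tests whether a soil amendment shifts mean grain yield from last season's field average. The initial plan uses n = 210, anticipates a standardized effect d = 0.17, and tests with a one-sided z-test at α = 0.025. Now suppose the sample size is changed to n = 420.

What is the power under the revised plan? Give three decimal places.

Power ≈ 0.936

With n = 420: δ = d·√n = 0.17 × √420 = 3.4840. Critical value z_{0.025} = 1.960.
Revised power = Φ(δ − 1.960) = Φ(1.524) = 0.9362.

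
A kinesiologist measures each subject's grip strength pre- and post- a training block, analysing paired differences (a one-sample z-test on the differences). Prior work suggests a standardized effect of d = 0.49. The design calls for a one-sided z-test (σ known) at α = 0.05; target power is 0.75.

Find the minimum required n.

For power 0.75 need Φ(δ − z_{0.05}) = 0.75, so δ = z_{0.05} + z_{0.25} = 1.645 + 0.674 = 2.319.
δ = d·√n ⇒ n = (δ/d)² = (2.319 / 0.49)² = 22.40.
Round up to the next whole unit.

n = 23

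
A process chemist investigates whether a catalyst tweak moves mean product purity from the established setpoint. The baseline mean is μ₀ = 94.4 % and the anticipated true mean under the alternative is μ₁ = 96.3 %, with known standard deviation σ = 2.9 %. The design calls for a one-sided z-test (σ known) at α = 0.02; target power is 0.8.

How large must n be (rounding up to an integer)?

Standardized effect: d = |μ₁ − μ₀| / σ = |96.3 − 94.4| / 2.9 = 0.6552
For power 0.8 need Φ(δ − z_{0.02}) = 0.8, so δ = z_{0.02} + z_{0.20} = 2.054 + 0.842 = 2.895.
δ = d·√n ⇒ n = (δ/d)² = (2.895 / 0.6552)² = 19.53.
Round up to the next whole unit.

n = 20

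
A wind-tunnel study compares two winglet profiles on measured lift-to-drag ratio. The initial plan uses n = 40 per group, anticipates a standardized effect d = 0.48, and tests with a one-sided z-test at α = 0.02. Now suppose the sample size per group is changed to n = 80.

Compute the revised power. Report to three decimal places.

With n = 80 per group: δ = d·√(n/2) = 0.48 × √(80/2) = 3.0358. Critical value z_{0.02} = 2.054.
Revised power = P(Z > 2.054 − δ) = Φ(0.982) = 0.8370.

Power ≈ 0.837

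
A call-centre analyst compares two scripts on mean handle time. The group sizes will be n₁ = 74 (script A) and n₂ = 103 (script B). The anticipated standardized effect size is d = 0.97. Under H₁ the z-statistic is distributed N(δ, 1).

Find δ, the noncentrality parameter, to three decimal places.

δ ≈ 6.365

δ = d / √(1/n₁ + 1/n₂) = 0.97 / √(1/74 + 1/103) = 6.3653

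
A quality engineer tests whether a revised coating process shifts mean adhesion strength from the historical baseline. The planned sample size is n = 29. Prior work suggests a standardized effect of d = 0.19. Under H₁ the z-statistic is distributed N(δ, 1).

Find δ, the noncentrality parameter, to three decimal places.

δ ≈ 1.023

δ = d·√n = 0.19 × √29 = 1.0232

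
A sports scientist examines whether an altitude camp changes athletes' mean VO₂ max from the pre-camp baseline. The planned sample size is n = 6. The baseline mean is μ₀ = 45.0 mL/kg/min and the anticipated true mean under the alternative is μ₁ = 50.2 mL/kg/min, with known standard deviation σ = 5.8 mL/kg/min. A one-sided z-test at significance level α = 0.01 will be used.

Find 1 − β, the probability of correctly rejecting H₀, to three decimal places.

Standardized effect: d = |μ₁ − μ₀| / σ = |50.2 − 45.0| / 5.8 = 0.8966
Noncentrality parameter: δ = d·√n = 0.8966 × √6 = 2.1961
One-sided α = 0.01 → critical value z_{0.01} = 2.326.
Power = Φ(δ − 2.326) = Φ(-0.130) = 0.4482.

Power ≈ 0.448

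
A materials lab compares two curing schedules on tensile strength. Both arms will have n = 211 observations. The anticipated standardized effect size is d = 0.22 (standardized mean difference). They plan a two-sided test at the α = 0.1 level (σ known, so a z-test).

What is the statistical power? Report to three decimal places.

Noncentrality parameter: δ = d·√(n/2) = 0.22 × √(211/2) = 2.2597
Two-sided α = 0.1 → critical value z_{0.05} = 1.645.
Power = Φ(δ − 1.645) + Φ(−δ − 1.645) = Φ(0.615) + Φ(-3.905) = 0.7307 + 0.0000 = 0.7307.

Power ≈ 0.731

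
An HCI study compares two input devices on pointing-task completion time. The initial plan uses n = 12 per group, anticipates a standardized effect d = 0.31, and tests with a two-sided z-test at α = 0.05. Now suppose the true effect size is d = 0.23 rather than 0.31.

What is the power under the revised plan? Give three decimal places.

Power ≈ 0.087

With d = 0.23: δ = d·√(n/2) = 0.23 × √(12/2) = 0.5634. Critical value z_{0.025} = 1.960.
Revised power = Φ(δ − 1.960) + Φ(−δ − 1.960) = Φ(-1.397) + Φ(-2.523) = 0.0813 + 0.0058 = 0.0871.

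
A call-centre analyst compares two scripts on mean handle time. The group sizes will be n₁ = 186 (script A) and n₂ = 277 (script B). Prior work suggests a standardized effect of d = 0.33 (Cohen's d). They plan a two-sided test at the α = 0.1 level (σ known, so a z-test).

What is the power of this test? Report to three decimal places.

Noncentrality parameter: λ = d / √(1/n₁ + 1/n₂) = 0.33 / √(1/186 + 1/277) = 3.4811
Two-sided α = 0.1 → critical value z_{0.05} = 1.645.
Power = Φ(λ − 1.645) + Φ(−λ − 1.645) = Φ(1.836) + Φ(-5.126) = 0.9668 + 0.0000 = 0.9668.

Power ≈ 0.967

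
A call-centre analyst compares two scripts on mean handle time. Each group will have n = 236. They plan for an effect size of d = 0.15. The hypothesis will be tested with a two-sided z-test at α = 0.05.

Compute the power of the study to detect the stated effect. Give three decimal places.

Noncentrality parameter: λ = d·√(n/2) = 0.15 × √(236/2) = 1.6294
Two-sided α = 0.05 → critical value z_{0.025} = 1.960.
Power = Φ(λ − 1.960) + Φ(−λ − 1.960) = Φ(-0.331) + Φ(-3.589) = 0.3705 + 0.0002 = 0.3707.

Power ≈ 0.371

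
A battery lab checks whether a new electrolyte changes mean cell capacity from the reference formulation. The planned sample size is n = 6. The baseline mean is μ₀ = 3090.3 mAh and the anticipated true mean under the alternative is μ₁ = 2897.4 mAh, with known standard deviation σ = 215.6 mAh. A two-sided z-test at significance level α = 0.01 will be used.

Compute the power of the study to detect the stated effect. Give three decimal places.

Standardized effect: d = |μ₁ − μ₀| / σ = |2897.4 − 3090.3| / 215.6 = 0.8947
Noncentrality parameter: δ = d·√n = 0.8947 × √6 = 2.1916
Two-sided α = 0.01 → critical value z_{0.005} = 2.576.
Power = Φ(δ − 2.576) + Φ(−δ − 2.576) = Φ(-0.384) + Φ(-4.767) = 0.3504 + 0.0000 = 0.3504.

Power ≈ 0.350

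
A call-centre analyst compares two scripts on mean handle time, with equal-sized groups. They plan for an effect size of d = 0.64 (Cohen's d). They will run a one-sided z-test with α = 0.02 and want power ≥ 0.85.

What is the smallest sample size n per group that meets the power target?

n = 47 per group

Set Φ(δ − 2.054) = 0.85; then δ − 2.054 = Φ⁻¹(0.85) = 1.036, giving δ = 3.090.
δ = d·√(n/2) ⇒ n = 2(δ/d)² = 2 × (3.090 / 0.64)² = 46.63.
Rounding up, n = 47 per group.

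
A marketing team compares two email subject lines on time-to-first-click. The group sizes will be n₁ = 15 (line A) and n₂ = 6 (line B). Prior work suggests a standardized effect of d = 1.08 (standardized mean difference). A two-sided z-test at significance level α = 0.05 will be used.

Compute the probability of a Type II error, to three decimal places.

Noncentrality parameter: δ = d / √(1/n₁ + 1/n₂) = 1.08 / √(1/15 + 1/6) = 2.2358
Two-sided α = 0.05 → critical value z_{0.025} = 1.960.
Power = Φ(δ − 1.960) + Φ(−δ − 1.960) = Φ(0.276) + Φ(-4.196) = 0.6087 + 0.0000 = 0.6087.
Type II error: β = 1 − power = 1 − 0.6087 = 0.3913.

β ≈ 0.391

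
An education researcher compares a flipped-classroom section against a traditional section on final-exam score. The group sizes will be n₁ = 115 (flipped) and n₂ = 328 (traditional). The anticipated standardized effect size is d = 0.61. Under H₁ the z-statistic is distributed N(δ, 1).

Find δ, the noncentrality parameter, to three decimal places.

δ ≈ 5.629

The noncentrality parameter scales effect size by the design's sample-size factor: δ = d / √(1/n₁ + 1/n₂) = 0.61 / √(1/115 + 1/328) = 5.6288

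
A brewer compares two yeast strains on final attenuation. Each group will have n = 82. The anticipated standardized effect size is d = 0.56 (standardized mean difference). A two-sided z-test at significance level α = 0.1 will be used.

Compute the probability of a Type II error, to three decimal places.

Noncentrality parameter: δ = d·√(n/2) = 0.56 × √(82/2) = 3.5857
Critical value for a two-sided test at α = 0.1: z_{α/2} = 1.645.
Power = Φ(δ − 1.645) + Φ(−δ − 1.645) = Φ(1.941) + Φ(-5.231) = 0.9739 + 0.0000 = 0.9739.
Type II error: β = 1 − power = 1 − 0.9739 = 0.0261.

β ≈ 0.026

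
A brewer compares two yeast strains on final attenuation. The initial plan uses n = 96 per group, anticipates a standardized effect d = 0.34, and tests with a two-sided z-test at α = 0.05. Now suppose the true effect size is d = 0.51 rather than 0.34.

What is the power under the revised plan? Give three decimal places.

With d = 0.51: δ = d·√(n/2) = 0.51 × √(96/2) = 3.5334. Critical value z_{0.025} = 1.960.
Revised power = Φ(δ − 1.960) + Φ(−δ − 1.960) = Φ(1.573) + Φ(-5.493) = 0.9422 + 0.0000 = 0.9422.

Power ≈ 0.942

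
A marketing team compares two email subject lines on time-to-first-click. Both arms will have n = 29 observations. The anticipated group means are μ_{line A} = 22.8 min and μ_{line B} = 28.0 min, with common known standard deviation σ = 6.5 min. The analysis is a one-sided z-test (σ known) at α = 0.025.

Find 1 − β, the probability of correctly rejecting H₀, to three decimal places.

Standardized effect: d = |μ_{line A} − μ_{line B}| / σ = |22.8 − 28.0| / 6.5 = 0.8000
Noncentrality parameter: δ = d·√(n/2) = 0.8000 × √(29/2) = 3.0463
One-sided α = 0.025 → critical value z_{0.025} = 1.960.
Power = P(Z > 1.960 − δ) = Φ(1.086) = 0.8613.

Power ≈ 0.861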